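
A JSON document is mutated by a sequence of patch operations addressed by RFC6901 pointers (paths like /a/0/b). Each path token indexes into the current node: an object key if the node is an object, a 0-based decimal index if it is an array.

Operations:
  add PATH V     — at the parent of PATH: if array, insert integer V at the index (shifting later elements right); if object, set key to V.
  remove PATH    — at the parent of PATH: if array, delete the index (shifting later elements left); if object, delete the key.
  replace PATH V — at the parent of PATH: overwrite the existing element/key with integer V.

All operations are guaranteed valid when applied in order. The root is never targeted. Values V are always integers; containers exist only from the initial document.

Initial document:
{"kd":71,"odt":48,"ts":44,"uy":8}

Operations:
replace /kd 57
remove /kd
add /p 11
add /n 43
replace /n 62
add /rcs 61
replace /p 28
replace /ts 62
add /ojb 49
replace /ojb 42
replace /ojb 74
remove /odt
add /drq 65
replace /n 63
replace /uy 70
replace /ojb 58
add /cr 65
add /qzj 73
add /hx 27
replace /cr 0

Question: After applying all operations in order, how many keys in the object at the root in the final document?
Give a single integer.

Answer: 10

Derivation:
After op 1 (replace /kd 57): {"kd":57,"odt":48,"ts":44,"uy":8}
After op 2 (remove /kd): {"odt":48,"ts":44,"uy":8}
After op 3 (add /p 11): {"odt":48,"p":11,"ts":44,"uy":8}
After op 4 (add /n 43): {"n":43,"odt":48,"p":11,"ts":44,"uy":8}
After op 5 (replace /n 62): {"n":62,"odt":48,"p":11,"ts":44,"uy":8}
After op 6 (add /rcs 61): {"n":62,"odt":48,"p":11,"rcs":61,"ts":44,"uy":8}
After op 7 (replace /p 28): {"n":62,"odt":48,"p":28,"rcs":61,"ts":44,"uy":8}
After op 8 (replace /ts 62): {"n":62,"odt":48,"p":28,"rcs":61,"ts":62,"uy":8}
After op 9 (add /ojb 49): {"n":62,"odt":48,"ojb":49,"p":28,"rcs":61,"ts":62,"uy":8}
After op 10 (replace /ojb 42): {"n":62,"odt":48,"ojb":42,"p":28,"rcs":61,"ts":62,"uy":8}
After op 11 (replace /ojb 74): {"n":62,"odt":48,"ojb":74,"p":28,"rcs":61,"ts":62,"uy":8}
After op 12 (remove /odt): {"n":62,"ojb":74,"p":28,"rcs":61,"ts":62,"uy":8}
After op 13 (add /drq 65): {"drq":65,"n":62,"ojb":74,"p":28,"rcs":61,"ts":62,"uy":8}
After op 14 (replace /n 63): {"drq":65,"n":63,"ojb":74,"p":28,"rcs":61,"ts":62,"uy":8}
After op 15 (replace /uy 70): {"drq":65,"n":63,"ojb":74,"p":28,"rcs":61,"ts":62,"uy":70}
After op 16 (replace /ojb 58): {"drq":65,"n":63,"ojb":58,"p":28,"rcs":61,"ts":62,"uy":70}
After op 17 (add /cr 65): {"cr":65,"drq":65,"n":63,"ojb":58,"p":28,"rcs":61,"ts":62,"uy":70}
After op 18 (add /qzj 73): {"cr":65,"drq":65,"n":63,"ojb":58,"p":28,"qzj":73,"rcs":61,"ts":62,"uy":70}
After op 19 (add /hx 27): {"cr":65,"drq":65,"hx":27,"n":63,"ojb":58,"p":28,"qzj":73,"rcs":61,"ts":62,"uy":70}
After op 20 (replace /cr 0): {"cr":0,"drq":65,"hx":27,"n":63,"ojb":58,"p":28,"qzj":73,"rcs":61,"ts":62,"uy":70}
Size at the root: 10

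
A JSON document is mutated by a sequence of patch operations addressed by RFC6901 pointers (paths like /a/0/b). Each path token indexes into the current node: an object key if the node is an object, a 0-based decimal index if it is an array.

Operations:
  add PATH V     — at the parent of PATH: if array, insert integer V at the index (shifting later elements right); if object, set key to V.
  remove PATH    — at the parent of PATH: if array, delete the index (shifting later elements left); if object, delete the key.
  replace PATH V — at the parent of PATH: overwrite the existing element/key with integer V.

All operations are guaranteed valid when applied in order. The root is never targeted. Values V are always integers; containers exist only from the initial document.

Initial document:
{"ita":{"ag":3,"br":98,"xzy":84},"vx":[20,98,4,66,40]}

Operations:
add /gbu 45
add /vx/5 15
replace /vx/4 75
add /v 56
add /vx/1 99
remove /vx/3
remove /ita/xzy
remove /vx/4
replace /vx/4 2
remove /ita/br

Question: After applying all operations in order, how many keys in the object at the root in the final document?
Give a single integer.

Answer: 4

Derivation:
After op 1 (add /gbu 45): {"gbu":45,"ita":{"ag":3,"br":98,"xzy":84},"vx":[20,98,4,66,40]}
After op 2 (add /vx/5 15): {"gbu":45,"ita":{"ag":3,"br":98,"xzy":84},"vx":[20,98,4,66,40,15]}
After op 3 (replace /vx/4 75): {"gbu":45,"ita":{"ag":3,"br":98,"xzy":84},"vx":[20,98,4,66,75,15]}
After op 4 (add /v 56): {"gbu":45,"ita":{"ag":3,"br":98,"xzy":84},"v":56,"vx":[20,98,4,66,75,15]}
After op 5 (add /vx/1 99): {"gbu":45,"ita":{"ag":3,"br":98,"xzy":84},"v":56,"vx":[20,99,98,4,66,75,15]}
After op 6 (remove /vx/3): {"gbu":45,"ita":{"ag":3,"br":98,"xzy":84},"v":56,"vx":[20,99,98,66,75,15]}
After op 7 (remove /ita/xzy): {"gbu":45,"ita":{"ag":3,"br":98},"v":56,"vx":[20,99,98,66,75,15]}
After op 8 (remove /vx/4): {"gbu":45,"ita":{"ag":3,"br":98},"v":56,"vx":[20,99,98,66,15]}
After op 9 (replace /vx/4 2): {"gbu":45,"ita":{"ag":3,"br":98},"v":56,"vx":[20,99,98,66,2]}
After op 10 (remove /ita/br): {"gbu":45,"ita":{"ag":3},"v":56,"vx":[20,99,98,66,2]}
Size at the root: 4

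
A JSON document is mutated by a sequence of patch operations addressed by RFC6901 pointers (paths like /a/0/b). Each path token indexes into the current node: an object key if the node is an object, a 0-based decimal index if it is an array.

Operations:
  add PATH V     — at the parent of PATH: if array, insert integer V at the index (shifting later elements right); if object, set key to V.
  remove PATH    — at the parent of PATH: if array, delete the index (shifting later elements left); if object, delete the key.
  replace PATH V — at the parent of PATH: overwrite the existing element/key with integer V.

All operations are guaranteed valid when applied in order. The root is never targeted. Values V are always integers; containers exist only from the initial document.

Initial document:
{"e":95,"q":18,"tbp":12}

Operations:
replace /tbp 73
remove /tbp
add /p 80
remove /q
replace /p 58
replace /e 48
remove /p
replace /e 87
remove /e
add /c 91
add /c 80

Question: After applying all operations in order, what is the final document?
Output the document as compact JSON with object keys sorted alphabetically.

After op 1 (replace /tbp 73): {"e":95,"q":18,"tbp":73}
After op 2 (remove /tbp): {"e":95,"q":18}
After op 3 (add /p 80): {"e":95,"p":80,"q":18}
After op 4 (remove /q): {"e":95,"p":80}
After op 5 (replace /p 58): {"e":95,"p":58}
After op 6 (replace /e 48): {"e":48,"p":58}
After op 7 (remove /p): {"e":48}
After op 8 (replace /e 87): {"e":87}
After op 9 (remove /e): {}
After op 10 (add /c 91): {"c":91}
After op 11 (add /c 80): {"c":80}

Answer: {"c":80}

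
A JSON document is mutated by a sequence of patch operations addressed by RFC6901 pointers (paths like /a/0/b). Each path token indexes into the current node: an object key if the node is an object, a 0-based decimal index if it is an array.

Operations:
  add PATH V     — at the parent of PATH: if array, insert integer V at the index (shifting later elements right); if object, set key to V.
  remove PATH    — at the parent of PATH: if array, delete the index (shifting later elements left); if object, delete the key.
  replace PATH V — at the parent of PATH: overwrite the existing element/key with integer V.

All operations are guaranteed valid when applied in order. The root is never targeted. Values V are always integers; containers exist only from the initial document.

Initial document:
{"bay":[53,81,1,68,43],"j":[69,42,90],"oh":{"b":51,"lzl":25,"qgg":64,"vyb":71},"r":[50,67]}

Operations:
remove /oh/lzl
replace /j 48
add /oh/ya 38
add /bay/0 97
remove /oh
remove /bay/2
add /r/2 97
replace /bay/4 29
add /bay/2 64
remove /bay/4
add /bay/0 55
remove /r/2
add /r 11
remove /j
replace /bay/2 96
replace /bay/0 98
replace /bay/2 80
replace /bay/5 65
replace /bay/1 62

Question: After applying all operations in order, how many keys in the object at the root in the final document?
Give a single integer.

After op 1 (remove /oh/lzl): {"bay":[53,81,1,68,43],"j":[69,42,90],"oh":{"b":51,"qgg":64,"vyb":71},"r":[50,67]}
After op 2 (replace /j 48): {"bay":[53,81,1,68,43],"j":48,"oh":{"b":51,"qgg":64,"vyb":71},"r":[50,67]}
After op 3 (add /oh/ya 38): {"bay":[53,81,1,68,43],"j":48,"oh":{"b":51,"qgg":64,"vyb":71,"ya":38},"r":[50,67]}
After op 4 (add /bay/0 97): {"bay":[97,53,81,1,68,43],"j":48,"oh":{"b":51,"qgg":64,"vyb":71,"ya":38},"r":[50,67]}
After op 5 (remove /oh): {"bay":[97,53,81,1,68,43],"j":48,"r":[50,67]}
After op 6 (remove /bay/2): {"bay":[97,53,1,68,43],"j":48,"r":[50,67]}
After op 7 (add /r/2 97): {"bay":[97,53,1,68,43],"j":48,"r":[50,67,97]}
After op 8 (replace /bay/4 29): {"bay":[97,53,1,68,29],"j":48,"r":[50,67,97]}
After op 9 (add /bay/2 64): {"bay":[97,53,64,1,68,29],"j":48,"r":[50,67,97]}
After op 10 (remove /bay/4): {"bay":[97,53,64,1,29],"j":48,"r":[50,67,97]}
After op 11 (add /bay/0 55): {"bay":[55,97,53,64,1,29],"j":48,"r":[50,67,97]}
After op 12 (remove /r/2): {"bay":[55,97,53,64,1,29],"j":48,"r":[50,67]}
After op 13 (add /r 11): {"bay":[55,97,53,64,1,29],"j":48,"r":11}
After op 14 (remove /j): {"bay":[55,97,53,64,1,29],"r":11}
After op 15 (replace /bay/2 96): {"bay":[55,97,96,64,1,29],"r":11}
After op 16 (replace /bay/0 98): {"bay":[98,97,96,64,1,29],"r":11}
After op 17 (replace /bay/2 80): {"bay":[98,97,80,64,1,29],"r":11}
After op 18 (replace /bay/5 65): {"bay":[98,97,80,64,1,65],"r":11}
After op 19 (replace /bay/1 62): {"bay":[98,62,80,64,1,65],"r":11}
Size at the root: 2

Answer: 2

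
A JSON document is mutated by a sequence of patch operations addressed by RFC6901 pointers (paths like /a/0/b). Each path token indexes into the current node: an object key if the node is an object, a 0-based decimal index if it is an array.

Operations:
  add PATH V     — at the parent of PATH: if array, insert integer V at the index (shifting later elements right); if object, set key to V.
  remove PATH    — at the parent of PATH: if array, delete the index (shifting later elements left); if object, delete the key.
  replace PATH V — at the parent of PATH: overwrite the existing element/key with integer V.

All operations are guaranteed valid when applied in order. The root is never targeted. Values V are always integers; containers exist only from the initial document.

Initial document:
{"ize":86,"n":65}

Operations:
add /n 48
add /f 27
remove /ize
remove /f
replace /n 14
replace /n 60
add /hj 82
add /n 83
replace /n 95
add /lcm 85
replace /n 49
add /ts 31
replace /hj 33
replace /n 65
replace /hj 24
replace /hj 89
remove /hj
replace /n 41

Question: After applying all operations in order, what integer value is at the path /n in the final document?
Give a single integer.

After op 1 (add /n 48): {"ize":86,"n":48}
After op 2 (add /f 27): {"f":27,"ize":86,"n":48}
After op 3 (remove /ize): {"f":27,"n":48}
After op 4 (remove /f): {"n":48}
After op 5 (replace /n 14): {"n":14}
After op 6 (replace /n 60): {"n":60}
After op 7 (add /hj 82): {"hj":82,"n":60}
After op 8 (add /n 83): {"hj":82,"n":83}
After op 9 (replace /n 95): {"hj":82,"n":95}
After op 10 (add /lcm 85): {"hj":82,"lcm":85,"n":95}
After op 11 (replace /n 49): {"hj":82,"lcm":85,"n":49}
After op 12 (add /ts 31): {"hj":82,"lcm":85,"n":49,"ts":31}
After op 13 (replace /hj 33): {"hj":33,"lcm":85,"n":49,"ts":31}
After op 14 (replace /n 65): {"hj":33,"lcm":85,"n":65,"ts":31}
After op 15 (replace /hj 24): {"hj":24,"lcm":85,"n":65,"ts":31}
After op 16 (replace /hj 89): {"hj":89,"lcm":85,"n":65,"ts":31}
After op 17 (remove /hj): {"lcm":85,"n":65,"ts":31}
After op 18 (replace /n 41): {"lcm":85,"n":41,"ts":31}
Value at /n: 41

Answer: 41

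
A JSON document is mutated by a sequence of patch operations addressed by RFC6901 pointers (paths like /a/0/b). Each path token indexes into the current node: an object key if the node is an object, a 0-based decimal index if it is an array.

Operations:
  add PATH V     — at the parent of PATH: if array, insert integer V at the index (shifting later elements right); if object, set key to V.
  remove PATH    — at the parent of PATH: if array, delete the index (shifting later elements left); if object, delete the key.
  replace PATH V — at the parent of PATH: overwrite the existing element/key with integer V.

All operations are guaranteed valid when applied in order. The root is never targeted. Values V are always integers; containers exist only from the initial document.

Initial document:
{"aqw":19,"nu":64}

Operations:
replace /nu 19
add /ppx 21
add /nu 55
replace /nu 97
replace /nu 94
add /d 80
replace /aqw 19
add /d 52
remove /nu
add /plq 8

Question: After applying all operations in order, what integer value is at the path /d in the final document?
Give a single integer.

Answer: 52

Derivation:
After op 1 (replace /nu 19): {"aqw":19,"nu":19}
After op 2 (add /ppx 21): {"aqw":19,"nu":19,"ppx":21}
After op 3 (add /nu 55): {"aqw":19,"nu":55,"ppx":21}
After op 4 (replace /nu 97): {"aqw":19,"nu":97,"ppx":21}
After op 5 (replace /nu 94): {"aqw":19,"nu":94,"ppx":21}
After op 6 (add /d 80): {"aqw":19,"d":80,"nu":94,"ppx":21}
After op 7 (replace /aqw 19): {"aqw":19,"d":80,"nu":94,"ppx":21}
After op 8 (add /d 52): {"aqw":19,"d":52,"nu":94,"ppx":21}
After op 9 (remove /nu): {"aqw":19,"d":52,"ppx":21}
After op 10 (add /plq 8): {"aqw":19,"d":52,"plq":8,"ppx":21}
Value at /d: 52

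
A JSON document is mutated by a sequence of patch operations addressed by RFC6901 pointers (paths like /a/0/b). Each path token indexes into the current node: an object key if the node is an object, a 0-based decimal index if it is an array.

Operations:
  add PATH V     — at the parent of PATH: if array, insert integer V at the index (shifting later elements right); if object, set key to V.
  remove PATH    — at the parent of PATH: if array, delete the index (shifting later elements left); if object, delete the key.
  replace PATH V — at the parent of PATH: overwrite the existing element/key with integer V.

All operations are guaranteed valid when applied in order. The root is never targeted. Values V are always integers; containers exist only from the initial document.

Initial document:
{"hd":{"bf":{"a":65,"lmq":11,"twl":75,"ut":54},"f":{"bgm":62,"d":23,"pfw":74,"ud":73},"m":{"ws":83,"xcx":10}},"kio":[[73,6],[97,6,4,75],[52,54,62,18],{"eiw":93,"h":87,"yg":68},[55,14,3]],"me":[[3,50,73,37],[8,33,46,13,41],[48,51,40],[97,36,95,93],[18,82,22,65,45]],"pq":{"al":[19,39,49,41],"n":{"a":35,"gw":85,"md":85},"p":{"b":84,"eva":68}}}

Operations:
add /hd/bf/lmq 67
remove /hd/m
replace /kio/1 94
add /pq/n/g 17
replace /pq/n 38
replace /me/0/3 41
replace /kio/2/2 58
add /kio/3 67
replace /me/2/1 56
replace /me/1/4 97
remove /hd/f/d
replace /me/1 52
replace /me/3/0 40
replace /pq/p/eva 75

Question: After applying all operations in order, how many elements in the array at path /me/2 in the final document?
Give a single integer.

Answer: 3

Derivation:
After op 1 (add /hd/bf/lmq 67): {"hd":{"bf":{"a":65,"lmq":67,"twl":75,"ut":54},"f":{"bgm":62,"d":23,"pfw":74,"ud":73},"m":{"ws":83,"xcx":10}},"kio":[[73,6],[97,6,4,75],[52,54,62,18],{"eiw":93,"h":87,"yg":68},[55,14,3]],"me":[[3,50,73,37],[8,33,46,13,41],[48,51,40],[97,36,95,93],[18,82,22,65,45]],"pq":{"al":[19,39,49,41],"n":{"a":35,"gw":85,"md":85},"p":{"b":84,"eva":68}}}
After op 2 (remove /hd/m): {"hd":{"bf":{"a":65,"lmq":67,"twl":75,"ut":54},"f":{"bgm":62,"d":23,"pfw":74,"ud":73}},"kio":[[73,6],[97,6,4,75],[52,54,62,18],{"eiw":93,"h":87,"yg":68},[55,14,3]],"me":[[3,50,73,37],[8,33,46,13,41],[48,51,40],[97,36,95,93],[18,82,22,65,45]],"pq":{"al":[19,39,49,41],"n":{"a":35,"gw":85,"md":85},"p":{"b":84,"eva":68}}}
After op 3 (replace /kio/1 94): {"hd":{"bf":{"a":65,"lmq":67,"twl":75,"ut":54},"f":{"bgm":62,"d":23,"pfw":74,"ud":73}},"kio":[[73,6],94,[52,54,62,18],{"eiw":93,"h":87,"yg":68},[55,14,3]],"me":[[3,50,73,37],[8,33,46,13,41],[48,51,40],[97,36,95,93],[18,82,22,65,45]],"pq":{"al":[19,39,49,41],"n":{"a":35,"gw":85,"md":85},"p":{"b":84,"eva":68}}}
After op 4 (add /pq/n/g 17): {"hd":{"bf":{"a":65,"lmq":67,"twl":75,"ut":54},"f":{"bgm":62,"d":23,"pfw":74,"ud":73}},"kio":[[73,6],94,[52,54,62,18],{"eiw":93,"h":87,"yg":68},[55,14,3]],"me":[[3,50,73,37],[8,33,46,13,41],[48,51,40],[97,36,95,93],[18,82,22,65,45]],"pq":{"al":[19,39,49,41],"n":{"a":35,"g":17,"gw":85,"md":85},"p":{"b":84,"eva":68}}}
After op 5 (replace /pq/n 38): {"hd":{"bf":{"a":65,"lmq":67,"twl":75,"ut":54},"f":{"bgm":62,"d":23,"pfw":74,"ud":73}},"kio":[[73,6],94,[52,54,62,18],{"eiw":93,"h":87,"yg":68},[55,14,3]],"me":[[3,50,73,37],[8,33,46,13,41],[48,51,40],[97,36,95,93],[18,82,22,65,45]],"pq":{"al":[19,39,49,41],"n":38,"p":{"b":84,"eva":68}}}
After op 6 (replace /me/0/3 41): {"hd":{"bf":{"a":65,"lmq":67,"twl":75,"ut":54},"f":{"bgm":62,"d":23,"pfw":74,"ud":73}},"kio":[[73,6],94,[52,54,62,18],{"eiw":93,"h":87,"yg":68},[55,14,3]],"me":[[3,50,73,41],[8,33,46,13,41],[48,51,40],[97,36,95,93],[18,82,22,65,45]],"pq":{"al":[19,39,49,41],"n":38,"p":{"b":84,"eva":68}}}
After op 7 (replace /kio/2/2 58): {"hd":{"bf":{"a":65,"lmq":67,"twl":75,"ut":54},"f":{"bgm":62,"d":23,"pfw":74,"ud":73}},"kio":[[73,6],94,[52,54,58,18],{"eiw":93,"h":87,"yg":68},[55,14,3]],"me":[[3,50,73,41],[8,33,46,13,41],[48,51,40],[97,36,95,93],[18,82,22,65,45]],"pq":{"al":[19,39,49,41],"n":38,"p":{"b":84,"eva":68}}}
After op 8 (add /kio/3 67): {"hd":{"bf":{"a":65,"lmq":67,"twl":75,"ut":54},"f":{"bgm":62,"d":23,"pfw":74,"ud":73}},"kio":[[73,6],94,[52,54,58,18],67,{"eiw":93,"h":87,"yg":68},[55,14,3]],"me":[[3,50,73,41],[8,33,46,13,41],[48,51,40],[97,36,95,93],[18,82,22,65,45]],"pq":{"al":[19,39,49,41],"n":38,"p":{"b":84,"eva":68}}}
After op 9 (replace /me/2/1 56): {"hd":{"bf":{"a":65,"lmq":67,"twl":75,"ut":54},"f":{"bgm":62,"d":23,"pfw":74,"ud":73}},"kio":[[73,6],94,[52,54,58,18],67,{"eiw":93,"h":87,"yg":68},[55,14,3]],"me":[[3,50,73,41],[8,33,46,13,41],[48,56,40],[97,36,95,93],[18,82,22,65,45]],"pq":{"al":[19,39,49,41],"n":38,"p":{"b":84,"eva":68}}}
After op 10 (replace /me/1/4 97): {"hd":{"bf":{"a":65,"lmq":67,"twl":75,"ut":54},"f":{"bgm":62,"d":23,"pfw":74,"ud":73}},"kio":[[73,6],94,[52,54,58,18],67,{"eiw":93,"h":87,"yg":68},[55,14,3]],"me":[[3,50,73,41],[8,33,46,13,97],[48,56,40],[97,36,95,93],[18,82,22,65,45]],"pq":{"al":[19,39,49,41],"n":38,"p":{"b":84,"eva":68}}}
After op 11 (remove /hd/f/d): {"hd":{"bf":{"a":65,"lmq":67,"twl":75,"ut":54},"f":{"bgm":62,"pfw":74,"ud":73}},"kio":[[73,6],94,[52,54,58,18],67,{"eiw":93,"h":87,"yg":68},[55,14,3]],"me":[[3,50,73,41],[8,33,46,13,97],[48,56,40],[97,36,95,93],[18,82,22,65,45]],"pq":{"al":[19,39,49,41],"n":38,"p":{"b":84,"eva":68}}}
After op 12 (replace /me/1 52): {"hd":{"bf":{"a":65,"lmq":67,"twl":75,"ut":54},"f":{"bgm":62,"pfw":74,"ud":73}},"kio":[[73,6],94,[52,54,58,18],67,{"eiw":93,"h":87,"yg":68},[55,14,3]],"me":[[3,50,73,41],52,[48,56,40],[97,36,95,93],[18,82,22,65,45]],"pq":{"al":[19,39,49,41],"n":38,"p":{"b":84,"eva":68}}}
After op 13 (replace /me/3/0 40): {"hd":{"bf":{"a":65,"lmq":67,"twl":75,"ut":54},"f":{"bgm":62,"pfw":74,"ud":73}},"kio":[[73,6],94,[52,54,58,18],67,{"eiw":93,"h":87,"yg":68},[55,14,3]],"me":[[3,50,73,41],52,[48,56,40],[40,36,95,93],[18,82,22,65,45]],"pq":{"al":[19,39,49,41],"n":38,"p":{"b":84,"eva":68}}}
After op 14 (replace /pq/p/eva 75): {"hd":{"bf":{"a":65,"lmq":67,"twl":75,"ut":54},"f":{"bgm":62,"pfw":74,"ud":73}},"kio":[[73,6],94,[52,54,58,18],67,{"eiw":93,"h":87,"yg":68},[55,14,3]],"me":[[3,50,73,41],52,[48,56,40],[40,36,95,93],[18,82,22,65,45]],"pq":{"al":[19,39,49,41],"n":38,"p":{"b":84,"eva":75}}}
Size at path /me/2: 3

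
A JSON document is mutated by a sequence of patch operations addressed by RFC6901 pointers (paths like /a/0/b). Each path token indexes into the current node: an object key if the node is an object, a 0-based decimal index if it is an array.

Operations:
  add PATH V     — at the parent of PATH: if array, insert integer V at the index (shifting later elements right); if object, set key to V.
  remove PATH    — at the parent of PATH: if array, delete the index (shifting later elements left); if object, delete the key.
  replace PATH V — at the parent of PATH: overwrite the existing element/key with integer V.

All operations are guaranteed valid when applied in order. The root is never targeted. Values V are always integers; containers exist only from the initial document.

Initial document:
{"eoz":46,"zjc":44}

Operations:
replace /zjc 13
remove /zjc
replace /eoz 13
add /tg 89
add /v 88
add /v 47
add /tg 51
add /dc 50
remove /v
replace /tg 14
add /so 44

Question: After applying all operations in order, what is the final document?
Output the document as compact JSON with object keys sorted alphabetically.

After op 1 (replace /zjc 13): {"eoz":46,"zjc":13}
After op 2 (remove /zjc): {"eoz":46}
After op 3 (replace /eoz 13): {"eoz":13}
After op 4 (add /tg 89): {"eoz":13,"tg":89}
After op 5 (add /v 88): {"eoz":13,"tg":89,"v":88}
After op 6 (add /v 47): {"eoz":13,"tg":89,"v":47}
After op 7 (add /tg 51): {"eoz":13,"tg":51,"v":47}
After op 8 (add /dc 50): {"dc":50,"eoz":13,"tg":51,"v":47}
After op 9 (remove /v): {"dc":50,"eoz":13,"tg":51}
After op 10 (replace /tg 14): {"dc":50,"eoz":13,"tg":14}
After op 11 (add /so 44): {"dc":50,"eoz":13,"so":44,"tg":14}

Answer: {"dc":50,"eoz":13,"so":44,"tg":14}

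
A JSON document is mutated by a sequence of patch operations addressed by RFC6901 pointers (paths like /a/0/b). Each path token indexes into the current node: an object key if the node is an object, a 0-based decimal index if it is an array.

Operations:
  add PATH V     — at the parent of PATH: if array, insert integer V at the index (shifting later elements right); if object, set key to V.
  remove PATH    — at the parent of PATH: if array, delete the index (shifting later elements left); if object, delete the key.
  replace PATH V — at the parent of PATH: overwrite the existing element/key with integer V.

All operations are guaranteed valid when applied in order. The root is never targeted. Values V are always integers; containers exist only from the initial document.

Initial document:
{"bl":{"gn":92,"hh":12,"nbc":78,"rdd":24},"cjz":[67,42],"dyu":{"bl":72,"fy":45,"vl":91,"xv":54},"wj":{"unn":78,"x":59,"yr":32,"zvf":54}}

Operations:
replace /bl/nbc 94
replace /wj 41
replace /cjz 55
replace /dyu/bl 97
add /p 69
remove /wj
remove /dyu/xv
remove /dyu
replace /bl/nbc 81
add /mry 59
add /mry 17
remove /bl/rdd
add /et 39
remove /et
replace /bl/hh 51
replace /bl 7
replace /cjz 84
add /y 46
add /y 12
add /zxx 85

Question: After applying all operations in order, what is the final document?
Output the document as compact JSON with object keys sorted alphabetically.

Answer: {"bl":7,"cjz":84,"mry":17,"p":69,"y":12,"zxx":85}

Derivation:
After op 1 (replace /bl/nbc 94): {"bl":{"gn":92,"hh":12,"nbc":94,"rdd":24},"cjz":[67,42],"dyu":{"bl":72,"fy":45,"vl":91,"xv":54},"wj":{"unn":78,"x":59,"yr":32,"zvf":54}}
After op 2 (replace /wj 41): {"bl":{"gn":92,"hh":12,"nbc":94,"rdd":24},"cjz":[67,42],"dyu":{"bl":72,"fy":45,"vl":91,"xv":54},"wj":41}
After op 3 (replace /cjz 55): {"bl":{"gn":92,"hh":12,"nbc":94,"rdd":24},"cjz":55,"dyu":{"bl":72,"fy":45,"vl":91,"xv":54},"wj":41}
After op 4 (replace /dyu/bl 97): {"bl":{"gn":92,"hh":12,"nbc":94,"rdd":24},"cjz":55,"dyu":{"bl":97,"fy":45,"vl":91,"xv":54},"wj":41}
After op 5 (add /p 69): {"bl":{"gn":92,"hh":12,"nbc":94,"rdd":24},"cjz":55,"dyu":{"bl":97,"fy":45,"vl":91,"xv":54},"p":69,"wj":41}
After op 6 (remove /wj): {"bl":{"gn":92,"hh":12,"nbc":94,"rdd":24},"cjz":55,"dyu":{"bl":97,"fy":45,"vl":91,"xv":54},"p":69}
After op 7 (remove /dyu/xv): {"bl":{"gn":92,"hh":12,"nbc":94,"rdd":24},"cjz":55,"dyu":{"bl":97,"fy":45,"vl":91},"p":69}
After op 8 (remove /dyu): {"bl":{"gn":92,"hh":12,"nbc":94,"rdd":24},"cjz":55,"p":69}
After op 9 (replace /bl/nbc 81): {"bl":{"gn":92,"hh":12,"nbc":81,"rdd":24},"cjz":55,"p":69}
After op 10 (add /mry 59): {"bl":{"gn":92,"hh":12,"nbc":81,"rdd":24},"cjz":55,"mry":59,"p":69}
After op 11 (add /mry 17): {"bl":{"gn":92,"hh":12,"nbc":81,"rdd":24},"cjz":55,"mry":17,"p":69}
After op 12 (remove /bl/rdd): {"bl":{"gn":92,"hh":12,"nbc":81},"cjz":55,"mry":17,"p":69}
After op 13 (add /et 39): {"bl":{"gn":92,"hh":12,"nbc":81},"cjz":55,"et":39,"mry":17,"p":69}
After op 14 (remove /et): {"bl":{"gn":92,"hh":12,"nbc":81},"cjz":55,"mry":17,"p":69}
After op 15 (replace /bl/hh 51): {"bl":{"gn":92,"hh":51,"nbc":81},"cjz":55,"mry":17,"p":69}
After op 16 (replace /bl 7): {"bl":7,"cjz":55,"mry":17,"p":69}
After op 17 (replace /cjz 84): {"bl":7,"cjz":84,"mry":17,"p":69}
After op 18 (add /y 46): {"bl":7,"cjz":84,"mry":17,"p":69,"y":46}
After op 19 (add /y 12): {"bl":7,"cjz":84,"mry":17,"p":69,"y":12}
After op 20 (add /zxx 85): {"bl":7,"cjz":84,"mry":17,"p":69,"y":12,"zxx":85}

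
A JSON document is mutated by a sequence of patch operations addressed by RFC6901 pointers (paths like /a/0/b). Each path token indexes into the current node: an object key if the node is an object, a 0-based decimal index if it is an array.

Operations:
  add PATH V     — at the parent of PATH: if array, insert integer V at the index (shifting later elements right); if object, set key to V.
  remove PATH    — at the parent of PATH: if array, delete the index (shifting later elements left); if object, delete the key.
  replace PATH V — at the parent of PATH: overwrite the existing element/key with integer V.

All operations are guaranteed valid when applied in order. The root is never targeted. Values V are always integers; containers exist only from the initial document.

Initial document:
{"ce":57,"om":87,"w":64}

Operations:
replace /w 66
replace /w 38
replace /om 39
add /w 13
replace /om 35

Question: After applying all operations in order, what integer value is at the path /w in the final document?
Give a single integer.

After op 1 (replace /w 66): {"ce":57,"om":87,"w":66}
After op 2 (replace /w 38): {"ce":57,"om":87,"w":38}
After op 3 (replace /om 39): {"ce":57,"om":39,"w":38}
After op 4 (add /w 13): {"ce":57,"om":39,"w":13}
After op 5 (replace /om 35): {"ce":57,"om":35,"w":13}
Value at /w: 13

Answer: 13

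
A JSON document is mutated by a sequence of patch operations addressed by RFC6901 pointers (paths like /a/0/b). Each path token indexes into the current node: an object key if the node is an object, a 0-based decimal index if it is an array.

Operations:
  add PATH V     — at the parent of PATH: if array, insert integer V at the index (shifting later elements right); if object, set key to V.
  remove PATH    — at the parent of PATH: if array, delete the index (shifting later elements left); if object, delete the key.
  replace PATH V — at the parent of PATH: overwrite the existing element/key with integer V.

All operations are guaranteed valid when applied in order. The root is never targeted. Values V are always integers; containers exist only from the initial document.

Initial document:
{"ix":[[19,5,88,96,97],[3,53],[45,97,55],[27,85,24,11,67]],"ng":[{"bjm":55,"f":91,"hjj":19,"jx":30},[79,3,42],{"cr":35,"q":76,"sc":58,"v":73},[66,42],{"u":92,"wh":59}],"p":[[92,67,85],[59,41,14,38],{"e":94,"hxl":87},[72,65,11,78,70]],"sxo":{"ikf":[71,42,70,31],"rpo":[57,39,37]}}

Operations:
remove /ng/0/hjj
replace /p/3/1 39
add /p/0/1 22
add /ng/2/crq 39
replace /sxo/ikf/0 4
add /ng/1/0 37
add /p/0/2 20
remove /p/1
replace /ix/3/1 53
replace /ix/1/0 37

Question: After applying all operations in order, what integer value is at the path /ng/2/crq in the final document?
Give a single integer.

After op 1 (remove /ng/0/hjj): {"ix":[[19,5,88,96,97],[3,53],[45,97,55],[27,85,24,11,67]],"ng":[{"bjm":55,"f":91,"jx":30},[79,3,42],{"cr":35,"q":76,"sc":58,"v":73},[66,42],{"u":92,"wh":59}],"p":[[92,67,85],[59,41,14,38],{"e":94,"hxl":87},[72,65,11,78,70]],"sxo":{"ikf":[71,42,70,31],"rpo":[57,39,37]}}
After op 2 (replace /p/3/1 39): {"ix":[[19,5,88,96,97],[3,53],[45,97,55],[27,85,24,11,67]],"ng":[{"bjm":55,"f":91,"jx":30},[79,3,42],{"cr":35,"q":76,"sc":58,"v":73},[66,42],{"u":92,"wh":59}],"p":[[92,67,85],[59,41,14,38],{"e":94,"hxl":87},[72,39,11,78,70]],"sxo":{"ikf":[71,42,70,31],"rpo":[57,39,37]}}
After op 3 (add /p/0/1 22): {"ix":[[19,5,88,96,97],[3,53],[45,97,55],[27,85,24,11,67]],"ng":[{"bjm":55,"f":91,"jx":30},[79,3,42],{"cr":35,"q":76,"sc":58,"v":73},[66,42],{"u":92,"wh":59}],"p":[[92,22,67,85],[59,41,14,38],{"e":94,"hxl":87},[72,39,11,78,70]],"sxo":{"ikf":[71,42,70,31],"rpo":[57,39,37]}}
After op 4 (add /ng/2/crq 39): {"ix":[[19,5,88,96,97],[3,53],[45,97,55],[27,85,24,11,67]],"ng":[{"bjm":55,"f":91,"jx":30},[79,3,42],{"cr":35,"crq":39,"q":76,"sc":58,"v":73},[66,42],{"u":92,"wh":59}],"p":[[92,22,67,85],[59,41,14,38],{"e":94,"hxl":87},[72,39,11,78,70]],"sxo":{"ikf":[71,42,70,31],"rpo":[57,39,37]}}
After op 5 (replace /sxo/ikf/0 4): {"ix":[[19,5,88,96,97],[3,53],[45,97,55],[27,85,24,11,67]],"ng":[{"bjm":55,"f":91,"jx":30},[79,3,42],{"cr":35,"crq":39,"q":76,"sc":58,"v":73},[66,42],{"u":92,"wh":59}],"p":[[92,22,67,85],[59,41,14,38],{"e":94,"hxl":87},[72,39,11,78,70]],"sxo":{"ikf":[4,42,70,31],"rpo":[57,39,37]}}
After op 6 (add /ng/1/0 37): {"ix":[[19,5,88,96,97],[3,53],[45,97,55],[27,85,24,11,67]],"ng":[{"bjm":55,"f":91,"jx":30},[37,79,3,42],{"cr":35,"crq":39,"q":76,"sc":58,"v":73},[66,42],{"u":92,"wh":59}],"p":[[92,22,67,85],[59,41,14,38],{"e":94,"hxl":87},[72,39,11,78,70]],"sxo":{"ikf":[4,42,70,31],"rpo":[57,39,37]}}
After op 7 (add /p/0/2 20): {"ix":[[19,5,88,96,97],[3,53],[45,97,55],[27,85,24,11,67]],"ng":[{"bjm":55,"f":91,"jx":30},[37,79,3,42],{"cr":35,"crq":39,"q":76,"sc":58,"v":73},[66,42],{"u":92,"wh":59}],"p":[[92,22,20,67,85],[59,41,14,38],{"e":94,"hxl":87},[72,39,11,78,70]],"sxo":{"ikf":[4,42,70,31],"rpo":[57,39,37]}}
After op 8 (remove /p/1): {"ix":[[19,5,88,96,97],[3,53],[45,97,55],[27,85,24,11,67]],"ng":[{"bjm":55,"f":91,"jx":30},[37,79,3,42],{"cr":35,"crq":39,"q":76,"sc":58,"v":73},[66,42],{"u":92,"wh":59}],"p":[[92,22,20,67,85],{"e":94,"hxl":87},[72,39,11,78,70]],"sxo":{"ikf":[4,42,70,31],"rpo":[57,39,37]}}
After op 9 (replace /ix/3/1 53): {"ix":[[19,5,88,96,97],[3,53],[45,97,55],[27,53,24,11,67]],"ng":[{"bjm":55,"f":91,"jx":30},[37,79,3,42],{"cr":35,"crq":39,"q":76,"sc":58,"v":73},[66,42],{"u":92,"wh":59}],"p":[[92,22,20,67,85],{"e":94,"hxl":87},[72,39,11,78,70]],"sxo":{"ikf":[4,42,70,31],"rpo":[57,39,37]}}
After op 10 (replace /ix/1/0 37): {"ix":[[19,5,88,96,97],[37,53],[45,97,55],[27,53,24,11,67]],"ng":[{"bjm":55,"f":91,"jx":30},[37,79,3,42],{"cr":35,"crq":39,"q":76,"sc":58,"v":73},[66,42],{"u":92,"wh":59}],"p":[[92,22,20,67,85],{"e":94,"hxl":87},[72,39,11,78,70]],"sxo":{"ikf":[4,42,70,31],"rpo":[57,39,37]}}
Value at /ng/2/crq: 39

Answer: 39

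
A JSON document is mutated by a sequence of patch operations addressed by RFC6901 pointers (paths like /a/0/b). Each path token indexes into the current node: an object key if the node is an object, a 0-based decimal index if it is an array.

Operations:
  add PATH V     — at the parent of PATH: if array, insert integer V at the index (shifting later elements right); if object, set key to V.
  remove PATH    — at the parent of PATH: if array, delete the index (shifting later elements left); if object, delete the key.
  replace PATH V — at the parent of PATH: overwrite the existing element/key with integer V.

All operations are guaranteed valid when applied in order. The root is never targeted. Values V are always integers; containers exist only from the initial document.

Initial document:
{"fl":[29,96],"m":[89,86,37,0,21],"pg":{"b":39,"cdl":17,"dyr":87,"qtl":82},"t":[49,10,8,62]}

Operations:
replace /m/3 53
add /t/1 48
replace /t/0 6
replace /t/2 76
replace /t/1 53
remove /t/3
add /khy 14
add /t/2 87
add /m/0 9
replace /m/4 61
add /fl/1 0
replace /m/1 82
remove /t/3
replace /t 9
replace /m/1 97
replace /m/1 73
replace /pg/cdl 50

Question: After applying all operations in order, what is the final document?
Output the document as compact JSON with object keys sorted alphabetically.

After op 1 (replace /m/3 53): {"fl":[29,96],"m":[89,86,37,53,21],"pg":{"b":39,"cdl":17,"dyr":87,"qtl":82},"t":[49,10,8,62]}
After op 2 (add /t/1 48): {"fl":[29,96],"m":[89,86,37,53,21],"pg":{"b":39,"cdl":17,"dyr":87,"qtl":82},"t":[49,48,10,8,62]}
After op 3 (replace /t/0 6): {"fl":[29,96],"m":[89,86,37,53,21],"pg":{"b":39,"cdl":17,"dyr":87,"qtl":82},"t":[6,48,10,8,62]}
After op 4 (replace /t/2 76): {"fl":[29,96],"m":[89,86,37,53,21],"pg":{"b":39,"cdl":17,"dyr":87,"qtl":82},"t":[6,48,76,8,62]}
After op 5 (replace /t/1 53): {"fl":[29,96],"m":[89,86,37,53,21],"pg":{"b":39,"cdl":17,"dyr":87,"qtl":82},"t":[6,53,76,8,62]}
After op 6 (remove /t/3): {"fl":[29,96],"m":[89,86,37,53,21],"pg":{"b":39,"cdl":17,"dyr":87,"qtl":82},"t":[6,53,76,62]}
After op 7 (add /khy 14): {"fl":[29,96],"khy":14,"m":[89,86,37,53,21],"pg":{"b":39,"cdl":17,"dyr":87,"qtl":82},"t":[6,53,76,62]}
After op 8 (add /t/2 87): {"fl":[29,96],"khy":14,"m":[89,86,37,53,21],"pg":{"b":39,"cdl":17,"dyr":87,"qtl":82},"t":[6,53,87,76,62]}
After op 9 (add /m/0 9): {"fl":[29,96],"khy":14,"m":[9,89,86,37,53,21],"pg":{"b":39,"cdl":17,"dyr":87,"qtl":82},"t":[6,53,87,76,62]}
After op 10 (replace /m/4 61): {"fl":[29,96],"khy":14,"m":[9,89,86,37,61,21],"pg":{"b":39,"cdl":17,"dyr":87,"qtl":82},"t":[6,53,87,76,62]}
After op 11 (add /fl/1 0): {"fl":[29,0,96],"khy":14,"m":[9,89,86,37,61,21],"pg":{"b":39,"cdl":17,"dyr":87,"qtl":82},"t":[6,53,87,76,62]}
After op 12 (replace /m/1 82): {"fl":[29,0,96],"khy":14,"m":[9,82,86,37,61,21],"pg":{"b":39,"cdl":17,"dyr":87,"qtl":82},"t":[6,53,87,76,62]}
After op 13 (remove /t/3): {"fl":[29,0,96],"khy":14,"m":[9,82,86,37,61,21],"pg":{"b":39,"cdl":17,"dyr":87,"qtl":82},"t":[6,53,87,62]}
After op 14 (replace /t 9): {"fl":[29,0,96],"khy":14,"m":[9,82,86,37,61,21],"pg":{"b":39,"cdl":17,"dyr":87,"qtl":82},"t":9}
After op 15 (replace /m/1 97): {"fl":[29,0,96],"khy":14,"m":[9,97,86,37,61,21],"pg":{"b":39,"cdl":17,"dyr":87,"qtl":82},"t":9}
After op 16 (replace /m/1 73): {"fl":[29,0,96],"khy":14,"m":[9,73,86,37,61,21],"pg":{"b":39,"cdl":17,"dyr":87,"qtl":82},"t":9}
After op 17 (replace /pg/cdl 50): {"fl":[29,0,96],"khy":14,"m":[9,73,86,37,61,21],"pg":{"b":39,"cdl":50,"dyr":87,"qtl":82},"t":9}

Answer: {"fl":[29,0,96],"khy":14,"m":[9,73,86,37,61,21],"pg":{"b":39,"cdl":50,"dyr":87,"qtl":82},"t":9}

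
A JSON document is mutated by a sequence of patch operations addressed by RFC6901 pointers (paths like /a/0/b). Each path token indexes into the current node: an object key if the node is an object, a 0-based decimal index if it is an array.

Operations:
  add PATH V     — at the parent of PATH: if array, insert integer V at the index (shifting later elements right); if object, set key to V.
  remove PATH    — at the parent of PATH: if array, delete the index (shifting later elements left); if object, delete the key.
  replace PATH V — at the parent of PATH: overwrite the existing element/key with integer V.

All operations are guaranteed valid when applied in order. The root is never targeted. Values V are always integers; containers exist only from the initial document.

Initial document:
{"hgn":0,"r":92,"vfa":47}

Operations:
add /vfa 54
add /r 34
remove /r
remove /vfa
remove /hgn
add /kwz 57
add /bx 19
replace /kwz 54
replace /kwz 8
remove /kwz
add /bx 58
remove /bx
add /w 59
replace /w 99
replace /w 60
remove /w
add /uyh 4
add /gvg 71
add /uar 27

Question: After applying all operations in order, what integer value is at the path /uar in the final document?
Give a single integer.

After op 1 (add /vfa 54): {"hgn":0,"r":92,"vfa":54}
After op 2 (add /r 34): {"hgn":0,"r":34,"vfa":54}
After op 3 (remove /r): {"hgn":0,"vfa":54}
After op 4 (remove /vfa): {"hgn":0}
After op 5 (remove /hgn): {}
After op 6 (add /kwz 57): {"kwz":57}
After op 7 (add /bx 19): {"bx":19,"kwz":57}
After op 8 (replace /kwz 54): {"bx":19,"kwz":54}
After op 9 (replace /kwz 8): {"bx":19,"kwz":8}
After op 10 (remove /kwz): {"bx":19}
After op 11 (add /bx 58): {"bx":58}
After op 12 (remove /bx): {}
After op 13 (add /w 59): {"w":59}
After op 14 (replace /w 99): {"w":99}
After op 15 (replace /w 60): {"w":60}
After op 16 (remove /w): {}
After op 17 (add /uyh 4): {"uyh":4}
After op 18 (add /gvg 71): {"gvg":71,"uyh":4}
After op 19 (add /uar 27): {"gvg":71,"uar":27,"uyh":4}
Value at /uar: 27

Answer: 27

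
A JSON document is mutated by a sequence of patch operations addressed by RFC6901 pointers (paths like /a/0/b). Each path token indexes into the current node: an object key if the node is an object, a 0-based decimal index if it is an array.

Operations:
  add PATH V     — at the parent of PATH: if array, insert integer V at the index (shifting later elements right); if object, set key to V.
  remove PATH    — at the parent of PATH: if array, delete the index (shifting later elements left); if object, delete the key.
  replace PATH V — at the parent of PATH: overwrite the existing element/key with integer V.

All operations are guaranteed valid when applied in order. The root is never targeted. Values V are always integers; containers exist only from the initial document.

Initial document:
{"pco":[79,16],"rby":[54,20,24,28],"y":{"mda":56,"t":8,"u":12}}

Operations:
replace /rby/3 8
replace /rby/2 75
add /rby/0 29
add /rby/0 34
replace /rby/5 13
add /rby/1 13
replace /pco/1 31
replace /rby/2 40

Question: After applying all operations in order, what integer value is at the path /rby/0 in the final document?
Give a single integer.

Answer: 34

Derivation:
After op 1 (replace /rby/3 8): {"pco":[79,16],"rby":[54,20,24,8],"y":{"mda":56,"t":8,"u":12}}
After op 2 (replace /rby/2 75): {"pco":[79,16],"rby":[54,20,75,8],"y":{"mda":56,"t":8,"u":12}}
After op 3 (add /rby/0 29): {"pco":[79,16],"rby":[29,54,20,75,8],"y":{"mda":56,"t":8,"u":12}}
After op 4 (add /rby/0 34): {"pco":[79,16],"rby":[34,29,54,20,75,8],"y":{"mda":56,"t":8,"u":12}}
After op 5 (replace /rby/5 13): {"pco":[79,16],"rby":[34,29,54,20,75,13],"y":{"mda":56,"t":8,"u":12}}
After op 6 (add /rby/1 13): {"pco":[79,16],"rby":[34,13,29,54,20,75,13],"y":{"mda":56,"t":8,"u":12}}
After op 7 (replace /pco/1 31): {"pco":[79,31],"rby":[34,13,29,54,20,75,13],"y":{"mda":56,"t":8,"u":12}}
After op 8 (replace /rby/2 40): {"pco":[79,31],"rby":[34,13,40,54,20,75,13],"y":{"mda":56,"t":8,"u":12}}
Value at /rby/0: 34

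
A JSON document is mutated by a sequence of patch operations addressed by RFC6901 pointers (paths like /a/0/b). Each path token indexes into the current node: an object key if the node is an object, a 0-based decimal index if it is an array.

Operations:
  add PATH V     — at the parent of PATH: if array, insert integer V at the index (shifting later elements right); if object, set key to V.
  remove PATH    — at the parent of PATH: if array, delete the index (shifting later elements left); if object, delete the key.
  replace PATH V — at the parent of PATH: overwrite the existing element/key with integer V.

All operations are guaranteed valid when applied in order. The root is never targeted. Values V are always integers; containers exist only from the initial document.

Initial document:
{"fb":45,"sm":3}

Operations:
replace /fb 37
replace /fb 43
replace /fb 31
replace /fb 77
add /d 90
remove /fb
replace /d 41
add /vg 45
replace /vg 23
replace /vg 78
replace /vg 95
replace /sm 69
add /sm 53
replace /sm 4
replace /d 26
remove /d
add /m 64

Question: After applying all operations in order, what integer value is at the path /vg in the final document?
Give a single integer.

Answer: 95

Derivation:
After op 1 (replace /fb 37): {"fb":37,"sm":3}
After op 2 (replace /fb 43): {"fb":43,"sm":3}
After op 3 (replace /fb 31): {"fb":31,"sm":3}
After op 4 (replace /fb 77): {"fb":77,"sm":3}
After op 5 (add /d 90): {"d":90,"fb":77,"sm":3}
After op 6 (remove /fb): {"d":90,"sm":3}
After op 7 (replace /d 41): {"d":41,"sm":3}
After op 8 (add /vg 45): {"d":41,"sm":3,"vg":45}
After op 9 (replace /vg 23): {"d":41,"sm":3,"vg":23}
After op 10 (replace /vg 78): {"d":41,"sm":3,"vg":78}
After op 11 (replace /vg 95): {"d":41,"sm":3,"vg":95}
After op 12 (replace /sm 69): {"d":41,"sm":69,"vg":95}
After op 13 (add /sm 53): {"d":41,"sm":53,"vg":95}
After op 14 (replace /sm 4): {"d":41,"sm":4,"vg":95}
After op 15 (replace /d 26): {"d":26,"sm":4,"vg":95}
After op 16 (remove /d): {"sm":4,"vg":95}
After op 17 (add /m 64): {"m":64,"sm":4,"vg":95}
Value at /vg: 95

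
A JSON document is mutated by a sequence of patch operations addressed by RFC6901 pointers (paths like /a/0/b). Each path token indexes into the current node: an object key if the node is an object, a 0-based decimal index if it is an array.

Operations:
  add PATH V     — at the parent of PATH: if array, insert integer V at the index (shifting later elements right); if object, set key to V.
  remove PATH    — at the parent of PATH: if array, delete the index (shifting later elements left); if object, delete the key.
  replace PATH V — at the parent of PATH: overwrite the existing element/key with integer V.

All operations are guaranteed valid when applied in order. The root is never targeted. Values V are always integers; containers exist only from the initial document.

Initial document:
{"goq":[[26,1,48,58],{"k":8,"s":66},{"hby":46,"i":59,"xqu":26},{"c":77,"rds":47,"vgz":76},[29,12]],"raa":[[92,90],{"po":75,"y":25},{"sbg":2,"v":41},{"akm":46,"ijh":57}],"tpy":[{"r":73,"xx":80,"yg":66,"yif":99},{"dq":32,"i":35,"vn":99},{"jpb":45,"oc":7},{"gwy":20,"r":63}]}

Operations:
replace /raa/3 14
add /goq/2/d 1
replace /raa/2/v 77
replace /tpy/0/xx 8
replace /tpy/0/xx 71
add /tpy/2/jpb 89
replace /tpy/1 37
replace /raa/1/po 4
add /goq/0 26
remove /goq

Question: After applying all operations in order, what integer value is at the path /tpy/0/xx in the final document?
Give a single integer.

After op 1 (replace /raa/3 14): {"goq":[[26,1,48,58],{"k":8,"s":66},{"hby":46,"i":59,"xqu":26},{"c":77,"rds":47,"vgz":76},[29,12]],"raa":[[92,90],{"po":75,"y":25},{"sbg":2,"v":41},14],"tpy":[{"r":73,"xx":80,"yg":66,"yif":99},{"dq":32,"i":35,"vn":99},{"jpb":45,"oc":7},{"gwy":20,"r":63}]}
After op 2 (add /goq/2/d 1): {"goq":[[26,1,48,58],{"k":8,"s":66},{"d":1,"hby":46,"i":59,"xqu":26},{"c":77,"rds":47,"vgz":76},[29,12]],"raa":[[92,90],{"po":75,"y":25},{"sbg":2,"v":41},14],"tpy":[{"r":73,"xx":80,"yg":66,"yif":99},{"dq":32,"i":35,"vn":99},{"jpb":45,"oc":7},{"gwy":20,"r":63}]}
After op 3 (replace /raa/2/v 77): {"goq":[[26,1,48,58],{"k":8,"s":66},{"d":1,"hby":46,"i":59,"xqu":26},{"c":77,"rds":47,"vgz":76},[29,12]],"raa":[[92,90],{"po":75,"y":25},{"sbg":2,"v":77},14],"tpy":[{"r":73,"xx":80,"yg":66,"yif":99},{"dq":32,"i":35,"vn":99},{"jpb":45,"oc":7},{"gwy":20,"r":63}]}
After op 4 (replace /tpy/0/xx 8): {"goq":[[26,1,48,58],{"k":8,"s":66},{"d":1,"hby":46,"i":59,"xqu":26},{"c":77,"rds":47,"vgz":76},[29,12]],"raa":[[92,90],{"po":75,"y":25},{"sbg":2,"v":77},14],"tpy":[{"r":73,"xx":8,"yg":66,"yif":99},{"dq":32,"i":35,"vn":99},{"jpb":45,"oc":7},{"gwy":20,"r":63}]}
After op 5 (replace /tpy/0/xx 71): {"goq":[[26,1,48,58],{"k":8,"s":66},{"d":1,"hby":46,"i":59,"xqu":26},{"c":77,"rds":47,"vgz":76},[29,12]],"raa":[[92,90],{"po":75,"y":25},{"sbg":2,"v":77},14],"tpy":[{"r":73,"xx":71,"yg":66,"yif":99},{"dq":32,"i":35,"vn":99},{"jpb":45,"oc":7},{"gwy":20,"r":63}]}
After op 6 (add /tpy/2/jpb 89): {"goq":[[26,1,48,58],{"k":8,"s":66},{"d":1,"hby":46,"i":59,"xqu":26},{"c":77,"rds":47,"vgz":76},[29,12]],"raa":[[92,90],{"po":75,"y":25},{"sbg":2,"v":77},14],"tpy":[{"r":73,"xx":71,"yg":66,"yif":99},{"dq":32,"i":35,"vn":99},{"jpb":89,"oc":7},{"gwy":20,"r":63}]}
After op 7 (replace /tpy/1 37): {"goq":[[26,1,48,58],{"k":8,"s":66},{"d":1,"hby":46,"i":59,"xqu":26},{"c":77,"rds":47,"vgz":76},[29,12]],"raa":[[92,90],{"po":75,"y":25},{"sbg":2,"v":77},14],"tpy":[{"r":73,"xx":71,"yg":66,"yif":99},37,{"jpb":89,"oc":7},{"gwy":20,"r":63}]}
After op 8 (replace /raa/1/po 4): {"goq":[[26,1,48,58],{"k":8,"s":66},{"d":1,"hby":46,"i":59,"xqu":26},{"c":77,"rds":47,"vgz":76},[29,12]],"raa":[[92,90],{"po":4,"y":25},{"sbg":2,"v":77},14],"tpy":[{"r":73,"xx":71,"yg":66,"yif":99},37,{"jpb":89,"oc":7},{"gwy":20,"r":63}]}
After op 9 (add /goq/0 26): {"goq":[26,[26,1,48,58],{"k":8,"s":66},{"d":1,"hby":46,"i":59,"xqu":26},{"c":77,"rds":47,"vgz":76},[29,12]],"raa":[[92,90],{"po":4,"y":25},{"sbg":2,"v":77},14],"tpy":[{"r":73,"xx":71,"yg":66,"yif":99},37,{"jpb":89,"oc":7},{"gwy":20,"r":63}]}
After op 10 (remove /goq): {"raa":[[92,90],{"po":4,"y":25},{"sbg":2,"v":77},14],"tpy":[{"r":73,"xx":71,"yg":66,"yif":99},37,{"jpb":89,"oc":7},{"gwy":20,"r":63}]}
Value at /tpy/0/xx: 71

Answer: 71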